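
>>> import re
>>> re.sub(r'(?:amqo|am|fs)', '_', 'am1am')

Every occurrence is swapped for '_'.

'_1_'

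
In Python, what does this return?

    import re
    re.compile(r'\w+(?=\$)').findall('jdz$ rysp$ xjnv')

['jdz', 'rysp']

The `(?=…)`/`(?<=…)` assertion just peeks at neighbouring text; it doesn't advance the match position.
Since nothing is captured, `findall` lists the 2 matched substrings directly.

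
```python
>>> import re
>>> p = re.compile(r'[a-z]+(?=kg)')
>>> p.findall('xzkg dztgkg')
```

The lookaround is zero-width — it requires the adjacent text to match without consuming it, so the asserted text isn't part of the match.
Matches: at [0:2] → 'xz'; at [5:9] → 'dztg'.
With no groups in the pattern, `findall` gives back each whole match — 2 here.

['xz', 'dztg']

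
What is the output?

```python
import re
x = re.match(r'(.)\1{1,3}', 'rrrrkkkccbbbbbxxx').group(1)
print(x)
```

r

The match spans [0:4] → 'rrrr'.
Captured: group 1 = 'r'.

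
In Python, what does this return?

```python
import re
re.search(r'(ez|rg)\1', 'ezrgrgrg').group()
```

'rgrg'

A backreference is literal: `\1` must see the identical characters the first group matched.
`re.search` scans for the first position where the pattern succeeds.
The match spans [2:6] → 'rgrg'.
Captured: group 1 = 'rg'.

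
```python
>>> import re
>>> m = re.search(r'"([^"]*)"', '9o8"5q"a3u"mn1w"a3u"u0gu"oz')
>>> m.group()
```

'"5q"'

The match spans [3:7] → '"5q"'.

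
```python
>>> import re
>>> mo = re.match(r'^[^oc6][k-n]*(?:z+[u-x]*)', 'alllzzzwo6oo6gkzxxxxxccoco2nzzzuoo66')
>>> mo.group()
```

Pattern: anchored at the start of the string; then any character except [oc6], then zero or more of a character in [k-n]; then one or more of a literal 'z', then zero or more of a character in [u-x] (non-capturing group).
`match` is anchored at position 0; if the pattern doesn't fit there, it returns None.
The match spans [0:8] → 'alllzzzw'.

'alllzzzw'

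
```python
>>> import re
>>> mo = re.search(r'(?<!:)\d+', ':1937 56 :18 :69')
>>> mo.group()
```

'937'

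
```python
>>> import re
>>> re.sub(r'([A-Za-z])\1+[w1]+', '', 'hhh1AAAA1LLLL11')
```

`\1` is not a pattern — it's the concrete string captured by group 1, re-applied verbatim.
Matches: at [0:4] → 'hhh1'; at [4:9] → 'AAAA1'; at [9:15] → 'LLLL11'.
`sub` substitutes '' at each match site.

''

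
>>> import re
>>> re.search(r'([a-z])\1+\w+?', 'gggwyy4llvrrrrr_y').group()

'gggw'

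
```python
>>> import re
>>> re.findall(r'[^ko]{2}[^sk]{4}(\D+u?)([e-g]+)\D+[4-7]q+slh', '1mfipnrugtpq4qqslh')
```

With 2 capturing groups, `findall` returns a 2-tuple per match.

[('ru', 'g')]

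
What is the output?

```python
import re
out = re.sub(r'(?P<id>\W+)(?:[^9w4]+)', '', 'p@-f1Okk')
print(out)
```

This matches one or more of a non-word character (captured as 'id'); then one or more of any character except [9w4] (non-capturing group).
Matches: at [1:8] → '@-f1Okk'.
Each match is replaced by ''.

p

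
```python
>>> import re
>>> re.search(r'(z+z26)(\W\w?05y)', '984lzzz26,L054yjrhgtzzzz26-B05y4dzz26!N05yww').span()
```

(20, 31)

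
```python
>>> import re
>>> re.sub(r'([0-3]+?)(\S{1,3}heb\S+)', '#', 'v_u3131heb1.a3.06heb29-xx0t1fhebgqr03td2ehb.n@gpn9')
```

'v_u#'

Pattern: one or more of a character in [0-3] (lazy) (captured); then 1 to 3 of a non-whitespace character, then the literal 'heb', then one or more of a non-whitespace character (captured).
Matches: at [3:50] → '3131heb1.a3.06heb29-xx0t1fhebgqr03td2ehb.n@gpn9'.
Every occurrence is swapped for '#'.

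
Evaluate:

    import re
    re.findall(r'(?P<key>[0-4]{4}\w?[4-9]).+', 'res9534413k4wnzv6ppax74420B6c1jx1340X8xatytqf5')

['4413k4']

Pattern: exactly 4 of a character in [0-4], then optionally a word character, then a character in [4-9] (captured as 'key'); then one or more of any character.
Because there's exactly one group, `findall` drops the full match and keeps group 1 from the one hit.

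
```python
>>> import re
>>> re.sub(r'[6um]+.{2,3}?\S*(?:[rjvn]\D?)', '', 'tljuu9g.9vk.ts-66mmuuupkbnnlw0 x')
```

'tljw0 x'

This matches one or more of one of [6um], then 2 to 3 of any character (lazy), then zero or more of a non-whitespace character; then one of [rjvn], then optionally a non-digit (non-capturing group).
Each match is replaced by ''.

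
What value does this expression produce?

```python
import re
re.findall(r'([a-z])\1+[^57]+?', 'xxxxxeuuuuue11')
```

['x', 'u']

`\1` has to match the exact text group 1 already captured.
Scanning left to right: at [0:6] match 'xxxxxe', group 1 = 'x'; at [6:12] match 'uuuuue', group 1 = 'u'.
One capturing group, so `findall` returns just the captured substring from each match — 2 in all.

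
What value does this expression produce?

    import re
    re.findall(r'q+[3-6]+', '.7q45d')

['q45']

Since nothing is captured, `findall` lists the 1 matched substring directly.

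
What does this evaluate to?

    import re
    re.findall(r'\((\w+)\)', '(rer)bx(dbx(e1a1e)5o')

['rer', 'e1a1e']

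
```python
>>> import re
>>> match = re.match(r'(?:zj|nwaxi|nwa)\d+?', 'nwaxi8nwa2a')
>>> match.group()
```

`re.match` won't scan ahead — the pattern has to work from the very first character.
The match spans [0:6] → 'nwaxi8'.

'nwaxi8'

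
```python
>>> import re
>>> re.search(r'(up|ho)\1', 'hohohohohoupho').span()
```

(0, 4)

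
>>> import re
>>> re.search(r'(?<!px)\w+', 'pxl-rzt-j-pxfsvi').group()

'pxl'

The negative lookahead/lookbehind blocks any match where the forbidden context is present.
`search` walks the string left to right and returns the first match it finds.
The match spans [0:3] → 'pxl'.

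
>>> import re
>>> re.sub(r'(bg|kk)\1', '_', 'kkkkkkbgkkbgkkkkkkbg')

A backreference is literal: `\1` must see the identical characters the first group matched.
Matches: at [0:4] → 'kkkk'; at [12:16] → 'kkkk'.
Each match is replaced by '_'.

'_kkbgkkbg_kkbg'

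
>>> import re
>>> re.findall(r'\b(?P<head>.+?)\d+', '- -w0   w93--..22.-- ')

['w', '   w', '--..']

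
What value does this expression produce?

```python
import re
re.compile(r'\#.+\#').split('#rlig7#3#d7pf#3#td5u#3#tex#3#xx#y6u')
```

['', 'y6u']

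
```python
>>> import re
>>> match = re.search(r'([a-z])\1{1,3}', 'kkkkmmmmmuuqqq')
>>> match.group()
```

'kkkk'

`\1` is not a pattern — it's the concrete string captured by group 1, re-applied verbatim.
`search` walks the string left to right and returns the first match it finds.
The match spans [0:4] → 'kkkk'.
Captured: group 1 = 'k'.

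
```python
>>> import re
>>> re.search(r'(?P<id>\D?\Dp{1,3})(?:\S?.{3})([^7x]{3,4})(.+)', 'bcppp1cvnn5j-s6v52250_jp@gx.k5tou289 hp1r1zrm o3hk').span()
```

(0, 50)

Pattern: optionally a non-digit, then a non-digit, then 1 to 3 of a literal 'p' (captured as 'id'); then optionally a non-whitespace character, then exactly 3 of any character (non-capturing group); then 3 to 4 of any character except [7x] (captured); then one or more of any character (captured).
The match spans [0:50] → 'bcppp1cvnn5j-s6v52250_jp@gx.k5tou289 hp1r1zrm o3hk'.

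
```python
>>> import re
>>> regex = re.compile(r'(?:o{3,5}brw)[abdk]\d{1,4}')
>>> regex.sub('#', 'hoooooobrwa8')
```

'ho#'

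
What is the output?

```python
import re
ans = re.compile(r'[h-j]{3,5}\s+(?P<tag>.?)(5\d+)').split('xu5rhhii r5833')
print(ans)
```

['xu5r', 'r', '5833', '']

This matches 3 to 5 of a character in [h-j], then one or more of whitespace; then optionally any character (captured as 'tag'); then a literal '5', then one or more of a digit (captured).
Matches to split on: at [4:14] → 'hhii r5833'.
Because the pattern has a capturing group, `split` also inserts each captured text between the pieces.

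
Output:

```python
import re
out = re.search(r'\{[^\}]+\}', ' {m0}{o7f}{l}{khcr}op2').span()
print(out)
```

The match spans [1:5] → '{m0}'.

(1, 5)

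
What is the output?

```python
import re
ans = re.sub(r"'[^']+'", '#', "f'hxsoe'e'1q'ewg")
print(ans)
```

f#e#ewg

`sub` substitutes '#' at each match site.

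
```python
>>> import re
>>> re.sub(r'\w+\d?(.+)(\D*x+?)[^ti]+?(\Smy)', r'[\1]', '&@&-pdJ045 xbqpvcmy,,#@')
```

'&@&-[ ],,#@'

The pattern matches one or more of a word character, then optionally a digit; then one or more of any character (captured); then zero or more of a non-digit, then one or more of the literal 'x' (lazy) (captured); then one or more of any character except [ti] (lazy); then a non-whitespace character, then the literal 'my' (captured).
`\1` in the replacement pulls in group 1's text for each match.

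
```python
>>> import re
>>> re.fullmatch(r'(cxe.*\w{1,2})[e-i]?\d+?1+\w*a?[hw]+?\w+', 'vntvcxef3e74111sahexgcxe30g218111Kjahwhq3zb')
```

For `fullmatch`, every character of the input must be accounted for by the pattern.
Here there's no way to consume every character, so the call returns None.

None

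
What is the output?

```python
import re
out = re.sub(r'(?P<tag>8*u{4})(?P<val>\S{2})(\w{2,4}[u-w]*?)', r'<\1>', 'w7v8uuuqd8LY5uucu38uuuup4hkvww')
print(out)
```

`\1` in the replacement pulls in group 1's text for each match.

w7v8uuuqd8LY5uucu3<8uuuu>w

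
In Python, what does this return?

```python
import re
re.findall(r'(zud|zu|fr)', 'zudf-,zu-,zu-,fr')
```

Branches in `(...|...)` are attempted left-to-right; the first branch that allows the whole pattern to succeed is taken.
Scanning left to right: at [0:3] match 'zud', group 1 = 'zud'; at [6:8] match 'zu', group 1 = 'zu'; at [10:12] match 'zu', group 1 = 'zu'; at [14:16] match 'fr', group 1 = 'fr'.
One capturing group, so `findall` returns just the captured substring from each match — 4 in all.

['zud', 'zu', 'zu', 'fr']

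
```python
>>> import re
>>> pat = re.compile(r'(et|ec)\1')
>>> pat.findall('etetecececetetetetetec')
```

['et', 'ec', 'et', 'et']

A backreference is literal: `\1` must see the identical characters the first group matched.
Walking the string: at [0:4] match 'etet', group 1 = 'et'; at [4:8] match 'ecec', group 1 = 'ec'; at [10:14] match 'etet', group 1 = 'et'; at [14:18] match 'etet', group 1 = 'et'.
`findall` collects group 1 from each match (4 total).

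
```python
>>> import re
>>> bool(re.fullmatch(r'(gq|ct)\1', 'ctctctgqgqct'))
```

False

`re.fullmatch` requires the pattern to consume the entire string.
Here the string isn't matched end-to-end, so the call returns None, and `bool(None)` is False.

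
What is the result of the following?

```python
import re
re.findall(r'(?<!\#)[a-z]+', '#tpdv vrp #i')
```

`(?!…)`/`(?<!…)` only lets a position through if the neighbouring text does NOT match; no characters are consumed.
Scanning left to right: at [2:5] → 'pdv'; at [6:9] → 'vrp'.
Since nothing is captured, `findall` lists the 2 matched substrings directly.

['pdv', 'vrp']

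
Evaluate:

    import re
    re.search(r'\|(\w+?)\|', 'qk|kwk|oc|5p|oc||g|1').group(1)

'kwk'

`re.search` scans for the first position where the pattern succeeds.
The match spans [2:7] → '|kwk|'.
Captured: group 1 = 'kwk'.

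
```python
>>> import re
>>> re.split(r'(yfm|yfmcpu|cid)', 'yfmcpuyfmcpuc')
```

Alternation tries branches left to right and keeps the first one that lets the overall match succeed at that position.
Matches to split on: at [0:3] → 'yfm'; at [6:9] → 'yfm'.
The group in the pattern means `split` returns the separators' captures alongside the pieces.

['', 'yfm', 'cpu', 'yfm', 'cpuc']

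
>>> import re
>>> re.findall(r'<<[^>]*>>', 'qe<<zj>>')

['<<zj>>']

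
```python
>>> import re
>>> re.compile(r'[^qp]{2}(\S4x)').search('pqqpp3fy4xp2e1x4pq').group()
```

'3fy4x'

Pattern: exactly 2 of any character except [qp]; then a non-whitespace character, then the literal '4x' (captured).
The match spans [5:10] → '3fy4x'.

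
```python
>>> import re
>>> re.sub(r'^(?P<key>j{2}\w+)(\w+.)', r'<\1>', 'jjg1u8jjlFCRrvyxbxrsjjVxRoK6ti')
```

The pattern matches anchored at the start of the string; then exactly 2 of the literal 'j', then one or more of a word character (captured as 'key'); then one or more of a word character, then any character (captured).
Matches: at [0:30] → 'jjg1u8jjlFCRrvyxbxrsjjVxRoK6ti'.
`\1` in the replacement pulls in group 1's text for each match.

'<jjg1u8jjlFCRrvyxbxrsjjVxRoK6>'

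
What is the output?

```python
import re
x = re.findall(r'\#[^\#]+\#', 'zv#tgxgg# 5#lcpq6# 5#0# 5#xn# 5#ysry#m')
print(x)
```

['#tgxgg#', '#lcpq6#', '#0#', '#xn#', '#ysry#']

Since nothing is captured, `findall` lists the 5 matched substrings directly.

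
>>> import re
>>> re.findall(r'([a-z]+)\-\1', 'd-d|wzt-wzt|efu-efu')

['d', 'wzt', 'efu']

After group 1 captures some text, `\1` only succeeds where that same text appears again.
Walking the string: at [0:3] match 'd-d', group 1 = 'd'; at [4:11] match 'wzt-wzt', group 1 = 'wzt'; at [12:19] match 'efu-efu', group 1 = 'efu'.
With a single group, `findall` returns only what that group captured — 3 items.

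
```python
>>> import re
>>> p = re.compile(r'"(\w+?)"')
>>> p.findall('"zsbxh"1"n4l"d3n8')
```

['zsbxh', 'n4l']

Matches: at [0:7] match '"zsbxh"', group 1 = 'zsbxh'; at [8:13] match '"n4l"', group 1 = 'n4l'.
`findall` collects group 1 from each match (2 total).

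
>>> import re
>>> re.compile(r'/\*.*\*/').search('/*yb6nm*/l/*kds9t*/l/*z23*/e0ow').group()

'/*yb6nm*/l/*kds9t*/l/*z23*/'

The match spans [0:27] → '/*yb6nm*/l/*kds9t*/l/*z23*/'.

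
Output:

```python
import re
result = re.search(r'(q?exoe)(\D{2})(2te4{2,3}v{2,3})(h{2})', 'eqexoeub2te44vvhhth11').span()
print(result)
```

(1, 17)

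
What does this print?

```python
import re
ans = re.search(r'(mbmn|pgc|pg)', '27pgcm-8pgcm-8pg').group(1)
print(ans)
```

Branches in `(...|...)` are attempted left-to-right; the first branch that allows the whole pattern to succeed is taken.
`re.search` tries every starting position until one works.
The match spans [2:5] → 'pgc'.
Captured: group 1 = 'pgc'.

pgc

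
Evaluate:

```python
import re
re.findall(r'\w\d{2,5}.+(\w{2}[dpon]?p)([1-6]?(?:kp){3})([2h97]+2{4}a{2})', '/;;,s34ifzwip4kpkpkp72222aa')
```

[('wip', '4kpkpkp', '72222aa')]

`findall` packs the 3 group values into a tuple for every match.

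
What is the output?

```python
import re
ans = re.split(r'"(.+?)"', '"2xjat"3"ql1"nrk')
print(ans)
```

Lazy quantifiers expand one character at a time until the remainder of the pattern can match.
Matches to split on: at [0:7] → '"2xjat"'; at [8:13] → '"ql1"'.
The group in the pattern means `split` returns the separators' captures alongside the pieces.

['', '2xjat', '3', 'ql1', 'nrk']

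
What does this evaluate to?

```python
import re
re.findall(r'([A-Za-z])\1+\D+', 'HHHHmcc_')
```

['H']

A backreference is literal: `\1` must see the identical characters the first group matched.
One capturing group, so `findall` returns just the captured substring from the one match — 1 in all.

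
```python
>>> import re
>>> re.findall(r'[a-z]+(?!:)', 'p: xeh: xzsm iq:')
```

['xe', 'xzsm', 'i']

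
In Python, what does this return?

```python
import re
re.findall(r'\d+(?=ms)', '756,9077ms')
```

Lookahead/lookbehind check context without consuming it, so the matched span excludes the asserted characters.
Scanning left to right: at [4:8] → '9077'.
No capturing groups, so `findall` returns the 1 full match string.

['9077']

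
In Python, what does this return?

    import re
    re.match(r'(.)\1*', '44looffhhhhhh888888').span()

A backreference is literal: `\1` must see the identical characters the first group matched.
`re.match` only tries the pattern at the start of the string.
The match spans [0:2] → '44'.
Captured: group 1 = '4'.

(0, 2)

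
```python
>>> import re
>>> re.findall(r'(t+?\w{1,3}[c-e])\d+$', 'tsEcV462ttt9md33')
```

The pattern matches one or more of a literal 't' (lazy), then 1 to 3 of a word character, then a character in [c-e] (captured); then one or more of a digit; then anchored at the end.
One capturing group, so `findall` returns just the captured substring from the one match — 1 in all.

['ttt9md']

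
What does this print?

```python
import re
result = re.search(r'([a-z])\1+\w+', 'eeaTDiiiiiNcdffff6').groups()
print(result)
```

`\1` is not a pattern — it's the concrete string captured by group 1, re-applied verbatim.
`re.search` scans for the first position where the pattern succeeds.
The match spans [0:18] → 'eeaTDiiiiiNcdffff6'.
Captured: group 1 = 'e'.

('e',)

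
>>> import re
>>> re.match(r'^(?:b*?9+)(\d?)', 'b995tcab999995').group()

This matches anchored at the start of the string; then zero or more of a literal 'b' (lazy), then one or more of the literal '9' (non-capturing group); then optionally a digit (captured).
With `match`, the pattern is implicitly anchored at the beginning.
The match spans [0:4] → 'b995'.
Captured: group 1 = '5'.

'b995'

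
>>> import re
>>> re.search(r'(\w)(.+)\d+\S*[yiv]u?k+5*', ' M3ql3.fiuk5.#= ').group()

'M3ql3.fiuk5'

This matches a word character (captured); then one or more of any character (captured); then one or more of a digit, then zero or more of a non-whitespace character, then one of [yiv]; then optionally the literal 'u', then one or more of the literal 'k', then zero or more of the literal '5'.
The match spans [1:12] → 'M3ql3.fiuk5'.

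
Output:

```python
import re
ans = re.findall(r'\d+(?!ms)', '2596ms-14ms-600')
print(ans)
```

A negative assertion filters positions out without eating any characters.
Scanning left to right: at [0:3] → '259'; at [7:8] → '1'; at [12:15] → '600'.
With no groups in the pattern, `findall` gives back each whole match — 3 here.

['259', '1', '600']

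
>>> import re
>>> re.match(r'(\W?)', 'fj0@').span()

(0, 0)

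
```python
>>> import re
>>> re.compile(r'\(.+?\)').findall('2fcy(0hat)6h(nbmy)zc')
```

Walking the string: at [4:10] → '(0hat)'; at [12:18] → '(nbmy)'.
Since nothing is captured, `findall` lists the 2 matched substrings directly.

['(0hat)', '(nbmy)']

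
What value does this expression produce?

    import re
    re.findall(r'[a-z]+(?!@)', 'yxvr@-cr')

['yxv', 'cr']

Because the assertion is negative and zero-width, positions next to the forbidden text are skipped.
Walking the string: at [0:3] → 'yxv'; at [6:8] → 'cr'.
No capturing groups, so `findall` returns the 2 full match strings.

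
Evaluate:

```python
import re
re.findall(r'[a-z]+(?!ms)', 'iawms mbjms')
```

['iawms', 'mbjms']

The negative lookahead/lookbehind blocks any match where the forbidden context is present.
Since nothing is captured, `findall` lists the 2 matched substrings directly.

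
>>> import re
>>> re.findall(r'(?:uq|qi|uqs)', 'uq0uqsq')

Branches in `(...|...)` are attempted left-to-right; the first branch that allows the whole pattern to succeed is taken.
Matches: at [0:2] → 'uq'; at [3:5] → 'uq'.
With no groups in the pattern, `findall` gives back each whole match — 2 here.

['uq', 'uq']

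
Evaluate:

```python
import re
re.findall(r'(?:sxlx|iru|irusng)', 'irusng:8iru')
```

['iru', 'iru']

The regex engine tests alternatives in the order written; an earlier branch that matches wins even if a later one would match more.
Scanning left to right: at [0:3] → 'iru'; at [8:11] → 'iru'.
Since nothing is captured, `findall` lists the 2 matched substrings directly.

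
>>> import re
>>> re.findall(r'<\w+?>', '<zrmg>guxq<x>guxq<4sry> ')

Scanning left to right: at [0:6] → '<zrmg>'; at [10:13] → '<x>'; at [17:23] → '<4sry>'.
Since nothing is captured, `findall` lists the 3 matched substrings directly.

['<zrmg>', '<x>', '<4sry>']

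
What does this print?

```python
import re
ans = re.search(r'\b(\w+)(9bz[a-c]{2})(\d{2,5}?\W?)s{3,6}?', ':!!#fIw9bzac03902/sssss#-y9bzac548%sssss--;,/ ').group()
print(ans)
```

fIw9bzac03902/sss

The match spans [4:21] → 'fIw9bzac03902/sss'.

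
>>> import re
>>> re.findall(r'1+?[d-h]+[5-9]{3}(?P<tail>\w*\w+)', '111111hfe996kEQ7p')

['kEQ7p']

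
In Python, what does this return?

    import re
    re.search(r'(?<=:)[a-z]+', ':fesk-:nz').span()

The positive lookaround only admits positions where the adjacent text matches; those characters stay outside the span.
`re.search` tries every starting position until one works.
The match spans [1:5] → 'fesk'.

(1, 5)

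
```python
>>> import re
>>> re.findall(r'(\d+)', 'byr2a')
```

Pattern: one or more of a digit (captured).
`findall` collects group 1 from the one match (1 total).

['2']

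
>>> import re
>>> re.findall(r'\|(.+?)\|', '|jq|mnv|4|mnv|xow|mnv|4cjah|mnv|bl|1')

['jq', '4', 'xow', '4cjah', 'bl']

Walking the string: at [0:4] match '|jq|', group 1 = 'jq'; at [7:10] match '|4|', group 1 = '4'; at [13:18] match '|xow|', group 1 = 'xow'; at [21:28] match '|4cjah|', group 1 = '4cjah'; at [31:35] match '|bl|', group 1 = 'bl'.
`findall` collects group 1 from each match (5 total).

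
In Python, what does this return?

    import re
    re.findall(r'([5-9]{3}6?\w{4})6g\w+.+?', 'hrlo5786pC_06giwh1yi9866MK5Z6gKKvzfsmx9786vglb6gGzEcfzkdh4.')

['5786pC_0']

`findall` collects group 1 from the one match (1 total).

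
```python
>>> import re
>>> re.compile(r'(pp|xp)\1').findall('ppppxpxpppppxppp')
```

The backreference `\1` re-matches whatever the first group consumed, character for character.
Scanning left to right: at [0:4] match 'pppp', group 1 = 'pp'; at [4:8] match 'xpxp', group 1 = 'xp'; at [8:12] match 'pppp', group 1 = 'pp'.
One capturing group, so `findall` returns just the captured substring from each match — 3 in all.

['pp', 'xp', 'pp']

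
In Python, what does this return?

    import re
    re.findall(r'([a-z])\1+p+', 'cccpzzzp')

['c', 'z']

After group 1 captures some text, `\1` only succeeds where that same text appears again.
Matches: at [0:4] match 'cccp', group 1 = 'c'; at [4:8] match 'zzzp', group 1 = 'z'.
Because there's exactly one group, `findall` drops the full match and keeps group 1 from each hit.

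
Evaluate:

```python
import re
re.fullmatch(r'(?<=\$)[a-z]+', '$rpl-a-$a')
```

`fullmatch` succeeds only if the pattern covers the string from start to end.
Here the string isn't matched end-to-end, so the call returns None.

None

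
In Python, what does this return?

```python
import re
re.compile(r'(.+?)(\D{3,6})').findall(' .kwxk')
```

[(' ', '.kwxk')]

With the lazy modifier that quantifier settles for the fewest repetitions that let the rest of the pattern succeed (the atoms after it are unaffected and can still be greedy).
Multiple groups make `findall` return tuples — one 2-tuple for the one match.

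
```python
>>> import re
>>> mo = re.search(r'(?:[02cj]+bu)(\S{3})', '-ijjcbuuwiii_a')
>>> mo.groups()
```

The match spans [2:10] → 'jjcbuuwi'.
Captured: group 1 = 'uwi'.

('uwi',)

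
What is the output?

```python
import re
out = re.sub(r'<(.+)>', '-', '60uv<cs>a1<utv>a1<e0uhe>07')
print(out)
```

60uv-07

Matches: at [4:24] → '<cs>a1<utv>a1<e0uhe>'.
Every occurrence is swapped for '-'.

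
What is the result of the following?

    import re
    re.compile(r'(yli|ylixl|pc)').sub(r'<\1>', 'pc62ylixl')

'<pc>62<yli>xl'

Branches in `(...|...)` are attempted left-to-right; the first branch that allows the whole pattern to succeed is taken.
`\1` in the replacement pulls in group 1's text for each match.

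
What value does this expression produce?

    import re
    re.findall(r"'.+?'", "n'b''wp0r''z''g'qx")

No capturing groups, so `findall` returns the 4 full match strings.

["'b'", "'wp0r'", "'z'", "'g'"]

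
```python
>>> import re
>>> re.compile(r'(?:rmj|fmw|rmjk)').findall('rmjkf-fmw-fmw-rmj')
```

Alternation isn't longest-match — the leftmost alternative that fits at this position is chosen.
With no groups in the pattern, `findall` gives back each whole match — 4 here.

['rmj', 'fmw', 'fmw', 'rmj']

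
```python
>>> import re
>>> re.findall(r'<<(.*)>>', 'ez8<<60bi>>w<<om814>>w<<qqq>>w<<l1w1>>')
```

['60bi>>w<<om814>>w<<qqq>>w<<l1w1']

Matches: at [3:38] match '<<60bi>>w<<om814>>w<<qqq>>w<<l1w1>>', group 1 = '60bi>>w<<om814>>w<<qqq>>w<<l1w1'.
`findall` collects group 1 from the one match (1 total).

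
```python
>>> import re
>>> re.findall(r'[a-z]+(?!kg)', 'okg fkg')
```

The negative lookaround is zero-width — it rules out positions where the adjacent text would match, without consuming anything.
No capturing groups, so `findall` returns the 2 full match strings.

['okg', 'fkg']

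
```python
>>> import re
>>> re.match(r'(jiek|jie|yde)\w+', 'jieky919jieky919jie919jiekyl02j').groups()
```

('jiek',)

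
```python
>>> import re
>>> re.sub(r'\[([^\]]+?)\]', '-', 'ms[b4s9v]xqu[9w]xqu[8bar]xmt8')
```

Matches: at [2:9] → '[b4s9v]'; at [12:16] → '[9w]'; at [19:25] → '[8bar]'.
`sub` substitutes '-' at each match site.

'ms-xqu-xqu-xmt8'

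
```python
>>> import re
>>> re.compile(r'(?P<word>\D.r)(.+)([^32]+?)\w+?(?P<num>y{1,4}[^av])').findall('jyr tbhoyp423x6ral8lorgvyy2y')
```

[('jyr', ' tbhoyp423x6ral8lorg', 'v', 'y2')]

Pattern: a non-digit, then any character, then a literal 'r' (captured as 'word'); then one or more of any character (captured); then one or more of any character except [32] (lazy) (captured); then one or more of a word character (lazy); then 1 to 4 of the literal 'y', then any character except [av] (captured as 'num').
Walking the string: at [0:27] match 'jyr tbhoyp423x6ral8lorgvyy2', groups = ('jyr', ' tbhoyp423x6ral8lorg', 'v', 'y2').
Multiple groups make `findall` return tuples — one 4-tuple for the one match.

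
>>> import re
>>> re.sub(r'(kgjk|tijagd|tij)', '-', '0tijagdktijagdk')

`|` is ordered: at each position the engine commits to the first alternative that works.
`sub` substitutes '-' at each match site.

'0-k-k'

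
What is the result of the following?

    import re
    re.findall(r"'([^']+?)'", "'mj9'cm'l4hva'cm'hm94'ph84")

['mj9', 'l4hva', 'hm94']

With a single group, `findall` returns only what that group captured — 3 items.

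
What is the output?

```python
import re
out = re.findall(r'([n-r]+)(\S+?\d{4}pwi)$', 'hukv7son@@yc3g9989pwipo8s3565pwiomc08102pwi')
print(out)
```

[('on', '@@yc3g9989pwipo8s3565pwiomc08102pwi')]

This matches one or more of a character in [n-r] (captured); then one or more of a non-whitespace character (lazy), then exactly 4 of a digit, then the literal 'pwi' (captured); then anchored at the end.
Matches: at [6:43] match 'on@@yc3g9989pwipo8s3565pwiomc08102pwi', groups = ('on', '@@yc3g9989pwipo8s3565pwiomc08102pwi').
2 groups means the one result is a tuple of 2 captured strings — 1 here.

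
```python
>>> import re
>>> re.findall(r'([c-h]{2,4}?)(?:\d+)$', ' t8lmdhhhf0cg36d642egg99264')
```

['egg']

With a single group, `findall` returns only what that group captured — 1 item.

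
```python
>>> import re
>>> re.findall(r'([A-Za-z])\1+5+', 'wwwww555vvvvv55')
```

['w', 'v']

`\1` has to match the exact text group 1 already captured.
Walking the string: at [0:8] match 'wwwww555', group 1 = 'w'; at [8:15] match 'vvvvv55', group 1 = 'v'.
With a single group, `findall` returns only what that group captured — 2 items.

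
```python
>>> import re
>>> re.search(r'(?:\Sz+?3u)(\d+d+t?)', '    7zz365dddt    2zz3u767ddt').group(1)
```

Pattern: a non-whitespace character, then one or more of the literal 'z' (lazy), then the literal '3u' (non-capturing group); then one or more of a digit, then one or more of a literal 'd', then optionally the literal 't' (captured).
`search` walks the string left to right and returns the first match it finds.
The match spans [18:29] → '2zz3u767ddt'.
Captured: group 1 = '767ddt'.

'767ddt'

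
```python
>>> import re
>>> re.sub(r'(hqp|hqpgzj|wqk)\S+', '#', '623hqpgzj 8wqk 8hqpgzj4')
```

'623# 8wqk 8#'

`sub` substitutes '#' at each match site.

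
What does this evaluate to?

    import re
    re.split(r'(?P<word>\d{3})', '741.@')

Because the pattern has a capturing group, `split` also inserts each captured text between the pieces.

['', '741', '.@']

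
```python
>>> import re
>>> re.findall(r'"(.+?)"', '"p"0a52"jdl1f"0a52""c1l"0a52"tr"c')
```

['p', 'jdl1f', '"c1l', 'tr']

A `+?`/`*?`/`{m,n}?` starts at its minimum and grows only as far as needed for what follows to match.
Walking the string: at [0:3] match '"p"', group 1 = 'p'; at [7:14] match '"jdl1f"', group 1 = 'jdl1f'; at [18:24] match '""c1l"', group 1 = '"c1l'; at [28:32] match '"tr"', group 1 = 'tr'.
One capturing group, so `findall` returns just the captured substring from each match — 4 in all.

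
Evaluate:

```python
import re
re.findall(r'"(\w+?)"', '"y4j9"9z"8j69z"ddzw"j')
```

['y4j9', '8j69z']

With a single group, `findall` returns only what that group captured — 2 items.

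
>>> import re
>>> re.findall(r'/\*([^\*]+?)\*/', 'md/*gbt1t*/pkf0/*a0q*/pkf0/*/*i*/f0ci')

`findall` collects group 1 from each match (3 total).

['gbt1t', 'a0q', 'i']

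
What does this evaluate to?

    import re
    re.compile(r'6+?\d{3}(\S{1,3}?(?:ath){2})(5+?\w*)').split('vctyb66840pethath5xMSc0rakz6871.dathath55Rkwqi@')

['vctyb66840pethath5xMSc0rakz', '.dathath', '55Rkwqi', '@']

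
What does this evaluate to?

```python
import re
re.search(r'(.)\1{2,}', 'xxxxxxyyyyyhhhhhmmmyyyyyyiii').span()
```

The backreference `\1` re-matches whatever the first group consumed, character for character.
`re.search` tries every starting position until one works.
The match spans [0:6] → 'xxxxxx'.
Captured: group 1 = 'x'.

(0, 6)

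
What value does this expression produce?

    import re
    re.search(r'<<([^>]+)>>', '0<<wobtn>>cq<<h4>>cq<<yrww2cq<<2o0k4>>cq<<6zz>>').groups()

The match spans [1:10] → '<<wobtn>>'.
Captured: group 1 = 'wobtn'.

('wobtn',)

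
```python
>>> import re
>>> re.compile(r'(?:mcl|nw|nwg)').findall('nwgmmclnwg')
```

['nw', 'mcl', 'nw']

Branches in `(...|...)` are attempted left-to-right; the first branch that allows the whole pattern to succeed is taken.
With no groups in the pattern, `findall` gives back each whole match — 3 here.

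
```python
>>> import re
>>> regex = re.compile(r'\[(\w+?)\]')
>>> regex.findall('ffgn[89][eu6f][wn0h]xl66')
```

`findall` collects group 1 from each match (3 total).

['89', 'eu6f', 'wn0h']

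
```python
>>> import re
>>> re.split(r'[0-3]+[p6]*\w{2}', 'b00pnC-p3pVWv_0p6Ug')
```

['b', '-p', 'v_', '']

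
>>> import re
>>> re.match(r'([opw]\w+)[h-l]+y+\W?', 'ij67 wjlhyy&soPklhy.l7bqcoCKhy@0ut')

None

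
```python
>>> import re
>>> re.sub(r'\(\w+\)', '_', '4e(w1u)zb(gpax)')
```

'4e_zb_'

Matches: at [2:7] → '(w1u)'; at [9:15] → '(gpax)'.
Each match is replaced by '_'.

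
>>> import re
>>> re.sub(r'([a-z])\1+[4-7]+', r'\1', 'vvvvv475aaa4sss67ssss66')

The backreference `\1` re-matches whatever the first group consumed, character for character.
`\1` in the replacement pulls in group 1's text for each match.

'vass'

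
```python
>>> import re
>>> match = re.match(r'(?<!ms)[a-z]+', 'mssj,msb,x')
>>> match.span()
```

`re.match` only tries the pattern at the start of the string.
The match spans [0:4] → 'mssj'.

(0, 4)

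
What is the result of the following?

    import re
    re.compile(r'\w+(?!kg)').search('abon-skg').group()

A negative assertion filters positions out without eating any characters.
`re.search` scans for the first position where the pattern succeeds.
The match spans [0:4] → 'abon'.

'abon'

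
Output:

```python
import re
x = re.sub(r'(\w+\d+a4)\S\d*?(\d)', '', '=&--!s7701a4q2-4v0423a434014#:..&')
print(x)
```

With the lazy modifier that quantifier settles for the fewest repetitions that let the rest of the pattern succeed (the atoms after it are unaffected and can still be greedy).
Each match is replaced by ''.

=&--!-014#:..&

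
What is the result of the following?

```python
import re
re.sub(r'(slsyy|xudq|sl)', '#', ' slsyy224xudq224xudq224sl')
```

' #224#224#224#'

Alternation isn't longest-match — the leftmost alternative that fits at this position is chosen.
Matches: at [1:6] → 'slsyy'; at [9:13] → 'xudq'; at [16:20] → 'xudq'; at [23:25] → 'sl'.
`sub` substitutes '#' at each match site.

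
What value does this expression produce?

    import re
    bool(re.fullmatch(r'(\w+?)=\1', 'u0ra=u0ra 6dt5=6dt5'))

False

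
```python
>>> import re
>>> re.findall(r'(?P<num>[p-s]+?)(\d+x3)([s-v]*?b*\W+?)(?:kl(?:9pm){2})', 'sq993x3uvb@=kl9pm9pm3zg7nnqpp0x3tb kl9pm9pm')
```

[('sq', '993x3', 'uvb@='), ('qpp', '0x3', 'tb ')]

`findall` packs the 3 group values into a tuple for every match.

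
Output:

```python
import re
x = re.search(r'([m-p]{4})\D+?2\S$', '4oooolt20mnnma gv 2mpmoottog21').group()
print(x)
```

The match spans [19:30] → 'mpmoottog21'.

mpmoottog21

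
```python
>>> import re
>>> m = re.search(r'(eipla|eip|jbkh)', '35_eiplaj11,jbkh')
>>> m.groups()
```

('eipla',)

`|` is ordered: at each position the engine commits to the first alternative that works.
Unlike `match`, `search` isn't anchored — it looks for the pattern anywhere in the string.
The match spans [3:8] → 'eipla'.
Captured: group 1 = 'eipla'.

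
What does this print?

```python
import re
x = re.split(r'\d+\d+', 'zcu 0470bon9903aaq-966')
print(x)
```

['zcu ', 'bon', 'aaq-', '']

The pattern matches one or more of a digit; then one or more of a digit.
Matches to split on: at [4:8] → '0470'; at [11:15] → '9903'; at [19:22] → '966'.
`split` removes every match and returns the 4 fragments in between.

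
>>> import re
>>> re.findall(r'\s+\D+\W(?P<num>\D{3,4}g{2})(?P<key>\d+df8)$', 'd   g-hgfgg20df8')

[('hgfgg', '20df8')]

The pattern matches one or more of whitespace, then one or more of a non-digit, then a non-word character; then 3 to 4 of a non-digit, then exactly 2 of a literal 'g' (captured as 'num'); then one or more of a digit, then the literal 'df8' (captured as 'key'); then anchored at the end.
Matches: at [1:16] match '   g-hgfgg20df8', groups = ('hgfgg', '20df8').
2 groups means the one result is a tuple of 2 captured strings — 1 here.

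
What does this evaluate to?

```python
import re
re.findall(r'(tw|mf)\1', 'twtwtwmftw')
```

['tw']

`\1` has to match the exact text group 1 already captured.
Matches: at [0:4] match 'twtw', group 1 = 'tw'.
With a single group, `findall` returns only what that group captured — 1 item.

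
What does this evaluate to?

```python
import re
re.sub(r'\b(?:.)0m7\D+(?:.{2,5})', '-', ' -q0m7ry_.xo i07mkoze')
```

`sub` substitutes '-' at each match site.

' --ze'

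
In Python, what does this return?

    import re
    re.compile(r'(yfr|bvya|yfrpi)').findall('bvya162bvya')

['bvya', 'bvya']

`findall` collects group 1 from each match (2 total).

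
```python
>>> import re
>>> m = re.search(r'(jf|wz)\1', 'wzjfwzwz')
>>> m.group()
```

'wzwz'

A backreference is literal: `\1` must see the identical characters the first group matched.
The match spans [4:8] → 'wzwz'.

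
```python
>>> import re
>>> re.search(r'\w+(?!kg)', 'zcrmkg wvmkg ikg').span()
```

`(?!…)`/`(?<!…)` only lets a position through if the neighbouring text does NOT match; no characters are consumed.
`re.search` scans for the first position where the pattern succeeds.
The match spans [0:6] → 'zcrmkg'.

(0, 6)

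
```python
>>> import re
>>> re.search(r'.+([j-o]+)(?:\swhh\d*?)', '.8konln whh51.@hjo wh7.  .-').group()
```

A `+?`/`*?`/`{m,n}?` starts at its minimum and grows only as far as needed for what follows to match.
The match spans [0:11] → '.8konln whh'.

'.8konln whh'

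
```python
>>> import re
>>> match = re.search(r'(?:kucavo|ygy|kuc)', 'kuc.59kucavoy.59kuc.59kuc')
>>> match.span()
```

Unlike `match`, `search` isn't anchored — it looks for the pattern anywhere in the string.
The match spans [0:3] → 'kuc'.

(0, 3)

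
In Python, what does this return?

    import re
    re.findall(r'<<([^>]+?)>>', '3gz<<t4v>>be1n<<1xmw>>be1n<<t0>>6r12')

['t4v', '1xmw', 't0']

Walking the string: at [3:10] match '<<t4v>>', group 1 = 't4v'; at [14:22] match '<<1xmw>>', group 1 = '1xmw'; at [26:32] match '<<t0>>', group 1 = 't0'.
With a single group, `findall` returns only what that group captured — 3 items.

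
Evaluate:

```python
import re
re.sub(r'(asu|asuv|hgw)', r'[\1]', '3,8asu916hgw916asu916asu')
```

Matches: at [3:6] → 'asu'; at [9:12] → 'hgw'; at [15:18] → 'asu'; at [21:24] → 'asu'.
Each match is replaced using the text its own group 1 captured.

'3,8[asu]916[hgw]916[asu]916[asu]'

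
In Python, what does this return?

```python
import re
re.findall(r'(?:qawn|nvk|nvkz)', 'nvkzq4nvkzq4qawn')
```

['nvk', 'nvk', 'qawn']

Alternation isn't longest-match — the leftmost alternative that fits at this position is chosen.
`findall` yields the raw match text (3 of them) because the pattern has no groups.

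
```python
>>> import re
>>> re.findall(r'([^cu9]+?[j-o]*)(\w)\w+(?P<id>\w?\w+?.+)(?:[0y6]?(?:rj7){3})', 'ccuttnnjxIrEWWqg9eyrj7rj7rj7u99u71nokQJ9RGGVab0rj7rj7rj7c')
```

[('t', 't', 'b0')]

Lazy quantifiers expand one character at a time until the remainder of the pattern can match.
With 3 capturing groups, `findall` returns a 3-tuple per match.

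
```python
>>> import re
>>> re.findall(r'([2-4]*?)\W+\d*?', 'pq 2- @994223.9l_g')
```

Lazy quantifiers expand one character at a time until the remainder of the pattern can match.
`findall` collects group 1 from each match (3 total).

['', '2', '4223']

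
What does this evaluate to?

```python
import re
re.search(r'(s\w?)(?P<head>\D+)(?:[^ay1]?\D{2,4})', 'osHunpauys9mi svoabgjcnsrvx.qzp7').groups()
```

The match spans [1:15] → 'sHunpauys9mi s'.
Captured: group 1 = 'sH', group 2 = 'unpauys'.

('sH', 'unpauys')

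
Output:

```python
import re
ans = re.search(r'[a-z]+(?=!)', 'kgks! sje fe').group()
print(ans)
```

The lookaround is zero-width — it requires the adjacent text to match without consuming it, so the asserted text isn't part of the match.
`re.search` scans for the first position where the pattern succeeds.
The match spans [0:4] → 'kgks'.

kgks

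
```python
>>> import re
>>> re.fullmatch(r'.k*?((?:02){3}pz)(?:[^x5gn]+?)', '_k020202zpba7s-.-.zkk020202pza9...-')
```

None

For `fullmatch`, every character of the input must be accounted for by the pattern.
Here the string isn't matched end-to-end, so the call returns None.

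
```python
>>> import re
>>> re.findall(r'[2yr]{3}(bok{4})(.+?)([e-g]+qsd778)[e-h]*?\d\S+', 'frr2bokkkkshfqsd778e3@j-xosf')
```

This matches exactly 3 of one of [2yr]; then the literal 'bo', then exactly 4 of a literal 'k' (captured); then one or more of any character (lazy) (captured); then one or more of a character in [e-g], then the literal 'qsd', then the literal '778' (captured); then zero or more of a character in [e-h] (lazy), then a digit, then one or more of a non-whitespace character.
Scanning left to right: at [1:28] match 'rr2bokkkkshfqsd778e3@j-xosf', groups = ('bokkkk', 'sh', 'fqsd778').
Multiple groups make `findall` return tuples — one 3-tuple for the one match.

[('bokkkk', 'sh', 'fqsd778')]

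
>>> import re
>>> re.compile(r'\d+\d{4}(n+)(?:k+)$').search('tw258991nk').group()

'258991nk'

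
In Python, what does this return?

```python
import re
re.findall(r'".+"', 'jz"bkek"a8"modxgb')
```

['"bkek"a8"']

With no groups in the pattern, `findall` gives back each whole match — 1 here.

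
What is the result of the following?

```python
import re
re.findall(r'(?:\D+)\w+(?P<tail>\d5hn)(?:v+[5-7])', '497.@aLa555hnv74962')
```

Pattern: one or more of a non-digit (non-capturing group); then one or more of a word character; then a digit, then the literal '5hn' (captured as 'tail'); then one or more of the literal 'v', then a character in [5-7] (non-capturing group).
Matches: at [3:15] match '.@aLa555hnv7', group 1 = '55hn'.
With a single group, `findall` returns only what that group captured — 1 item.

['55hn']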